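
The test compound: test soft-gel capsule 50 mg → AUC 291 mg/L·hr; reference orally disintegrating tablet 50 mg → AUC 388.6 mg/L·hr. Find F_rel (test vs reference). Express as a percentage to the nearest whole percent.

F_rel = 75%

F_rel = (AUC_test/D_test) / (AUC_ref/D_ref)
      = (291/50) / (388.6/50)
      = 5.82 / 7.772 = 0.7488 = 74.88%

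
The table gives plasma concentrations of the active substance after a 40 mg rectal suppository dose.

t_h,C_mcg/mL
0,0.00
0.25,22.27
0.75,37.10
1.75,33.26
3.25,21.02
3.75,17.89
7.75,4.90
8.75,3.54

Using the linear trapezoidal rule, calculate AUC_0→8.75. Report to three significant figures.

Trapezoidal AUC_0→8.75:
  [0→0.25]: (0.00+22.27)/2 × 0.25 = 2.78375
  [0.25→0.75]: (22.27+37.10)/2 × 0.5 = 14.8425
  [0.75→1.75]: (37.10+33.26)/2 × 1 = 35.18
  [1.75→3.25]: (33.26+21.02)/2 × 1.5 = 40.71
  [3.25→3.75]: (21.02+17.89)/2 × 0.5 = 9.7275
  [3.75→7.75]: (17.89+4.90)/2 × 4 = 45.58
  [7.75→8.75]: (4.90+3.54)/2 × 1 = 4.22
  Sum = 153.04375 mcg/mL·h

AUC = 153 mcg/mL·h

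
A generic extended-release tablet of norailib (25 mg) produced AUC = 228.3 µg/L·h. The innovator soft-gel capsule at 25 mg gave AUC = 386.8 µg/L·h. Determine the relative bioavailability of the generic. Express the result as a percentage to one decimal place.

F_rel = 59.0%

F_rel = (AUC_test/D_test) / (AUC_ref/D_ref)
      = (228.3/25) / (386.8/25)
      = 9.132 / 15.472 = 0.5902 = 59.02%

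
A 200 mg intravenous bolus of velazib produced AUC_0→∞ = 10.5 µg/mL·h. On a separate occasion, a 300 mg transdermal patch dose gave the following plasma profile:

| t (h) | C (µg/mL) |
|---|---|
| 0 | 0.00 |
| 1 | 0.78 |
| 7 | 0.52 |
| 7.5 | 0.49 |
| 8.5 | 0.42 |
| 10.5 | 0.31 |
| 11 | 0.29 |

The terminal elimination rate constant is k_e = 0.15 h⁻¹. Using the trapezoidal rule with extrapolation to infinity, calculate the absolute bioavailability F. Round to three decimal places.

F = 0.496

Trapezoidal AUC_0→11 (transdermal patch):
  [0→1]: (0.00+0.78)/2 × 1 = 0.39
  [1→7]: (0.78+0.52)/2 × 6 = 3.9
  [7→7.5]: (0.52+0.49)/2 × 0.5 = 0.2525
  [7.5→8.5]: (0.49+0.42)/2 × 1 = 0.455
  [8.5→10.5]: (0.42+0.31)/2 × 2 = 0.73
  [10.5→11]: (0.31+0.29)/2 × 0.5 = 0.15
  Sum = 5.8775 µg/mL·h
Tail: C_last/k_e = 0.29/0.15 = 1.933
AUC_0→∞ (transdermal patch) = 5.8775 + 1.933 = 7.8105 µg/mL·h
F = (AUC_ev/D_ev)/(AUC_iv/D_iv) = (7.8105/300)/(10.5/200) = 0.026035/0.0525 = 0.4959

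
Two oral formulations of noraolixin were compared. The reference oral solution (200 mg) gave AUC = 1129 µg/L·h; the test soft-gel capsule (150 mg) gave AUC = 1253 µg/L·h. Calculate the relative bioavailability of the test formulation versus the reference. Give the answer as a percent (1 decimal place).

F_rel = (AUC_test/D_test) / (AUC_ref/D_ref)
      = (1253/150) / (1129/200)
      = 8.35333 / 5.645 = 1.4798 = 147.98%

F_rel = 148.0%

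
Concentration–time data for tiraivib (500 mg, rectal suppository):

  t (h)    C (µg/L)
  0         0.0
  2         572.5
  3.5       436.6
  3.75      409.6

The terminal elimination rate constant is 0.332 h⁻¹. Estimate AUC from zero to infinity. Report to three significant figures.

Trapezoidal AUC_0→3.75:
  [0→2]: (0.0+572.5)/2 × 2 = 572.5
  [2→3.5]: (572.5+436.6)/2 × 1.5 = 756.825
  [3.5→3.75]: (436.6+409.6)/2 × 0.25 = 105.775
  Sum = 1435.1 µg/L·h
Extrapolated tail: C_last / k_e = 409.6 / 0.332 = 1233.735
AUC_0→∞ = 1435.1 + 1233.735 = 2668.835 µg/L·h

AUC = 2670 µg/L·h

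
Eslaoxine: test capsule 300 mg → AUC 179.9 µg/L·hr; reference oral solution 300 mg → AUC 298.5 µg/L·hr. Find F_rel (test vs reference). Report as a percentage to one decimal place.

F_rel = (AUC_test/D_test) / (AUC_ref/D_ref)
      = (179.9/300) / (298.5/300)
      = 0.599667 / 0.995 = 0.6027 = 60.27%

F_rel = 60.3%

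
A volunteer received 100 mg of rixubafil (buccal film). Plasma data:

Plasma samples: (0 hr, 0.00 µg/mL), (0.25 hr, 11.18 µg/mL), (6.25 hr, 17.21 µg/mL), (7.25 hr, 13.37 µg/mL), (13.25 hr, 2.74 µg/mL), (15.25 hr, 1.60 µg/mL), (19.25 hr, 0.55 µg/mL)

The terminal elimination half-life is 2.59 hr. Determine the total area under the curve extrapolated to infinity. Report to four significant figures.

Trapezoidal AUC_0→19.25:
  [0→0.25]: (0.00+11.18)/2 × 0.25 = 1.3975
  [0.25→6.25]: (11.18+17.21)/2 × 6 = 85.17
  [6.25→7.25]: (17.21+13.37)/2 × 1 = 15.29
  [7.25→13.25]: (13.37+2.74)/2 × 6 = 48.33
  [13.25→15.25]: (2.74+1.60)/2 × 2 = 4.34
  [15.25→19.25]: (1.60+0.55)/2 × 4 = 4.3
  Sum = 158.8275 µg/mL·hr
k_e = ln2 / t½ = 0.693147 / 2.59 = 0.2676 hr^-1
Extrapolated tail: C_last / k_e = 0.55 / 0.2676 = 2.055
AUC_0→∞ = 158.8275 + 2.055 = 160.8825 µg/mL·hr

AUC = 160.9 µg/mL·hr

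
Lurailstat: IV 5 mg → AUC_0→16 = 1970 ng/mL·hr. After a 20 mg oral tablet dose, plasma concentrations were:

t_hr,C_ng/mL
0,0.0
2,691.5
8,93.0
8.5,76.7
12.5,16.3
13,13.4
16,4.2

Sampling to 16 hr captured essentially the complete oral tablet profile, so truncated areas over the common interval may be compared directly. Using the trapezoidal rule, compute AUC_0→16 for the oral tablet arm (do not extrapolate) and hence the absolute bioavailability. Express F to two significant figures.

Trapezoidal AUC_0→16 (oral tablet):
  [0→2]: (0.0+691.5)/2 × 2 = 691.5
  [2→8]: (691.5+93.0)/2 × 6 = 2353.5
  [8→8.5]: (93.0+76.7)/2 × 0.5 = 42.425
  [8.5→12.5]: (76.7+16.3)/2 × 4 = 186.0
  [12.5→13]: (16.3+13.4)/2 × 0.5 = 7.425
  [13→16]: (13.4+4.2)/2 × 3 = 26.4
  Sum = 3307.25 ng/mL·hr
F = (AUC_ev/D_ev)/(AUC_iv/D_iv) = (3307.25/20)/(1970/5) = 165.3625/394 = 0.4197

F = 0.42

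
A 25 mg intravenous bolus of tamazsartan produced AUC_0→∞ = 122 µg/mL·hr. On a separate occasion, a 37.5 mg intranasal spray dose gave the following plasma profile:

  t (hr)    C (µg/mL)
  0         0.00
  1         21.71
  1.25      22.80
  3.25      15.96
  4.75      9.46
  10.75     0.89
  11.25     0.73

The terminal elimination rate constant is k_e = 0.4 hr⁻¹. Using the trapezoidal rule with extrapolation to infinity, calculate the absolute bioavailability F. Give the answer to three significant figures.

F = 0.588

Trapezoidal AUC_0→11.25 (intranasal spray):
  [0→1]: (0.00+21.71)/2 × 1 = 10.855
  [1→1.25]: (21.71+22.80)/2 × 0.25 = 5.56375
  [1.25→3.25]: (22.80+15.96)/2 × 2 = 38.76
  [3.25→4.75]: (15.96+9.46)/2 × 1.5 = 19.065
  [4.75→10.75]: (9.46+0.89)/2 × 6 = 31.05
  [10.75→11.25]: (0.89+0.73)/2 × 0.5 = 0.405
  Sum = 105.69875 µg/mL·hr
Tail: C_last/k_e = 0.73/0.4 = 1.825
AUC_0→∞ (intranasal spray) = 105.69875 + 1.825 = 107.52375 µg/mL·hr
F = (AUC_ev/D_ev)/(AUC_iv/D_iv) = (107.52375/37.5)/(122/25) = 2.8673/4.88 = 0.5876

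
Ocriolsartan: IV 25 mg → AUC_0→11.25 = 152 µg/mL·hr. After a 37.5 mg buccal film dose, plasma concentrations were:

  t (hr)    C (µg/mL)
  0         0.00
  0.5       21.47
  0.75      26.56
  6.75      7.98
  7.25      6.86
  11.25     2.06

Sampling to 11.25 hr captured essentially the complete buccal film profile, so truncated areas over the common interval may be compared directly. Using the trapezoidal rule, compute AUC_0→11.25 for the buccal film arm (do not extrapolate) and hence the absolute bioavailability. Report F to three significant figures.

F = 0.599

Trapezoidal AUC_0→11.25 (buccal film):
  [0→0.5]: (0.00+21.47)/2 × 0.5 = 5.3675
  [0.5→0.75]: (21.47+26.56)/2 × 0.25 = 6.00375
  [0.75→6.75]: (26.56+7.98)/2 × 6 = 103.62
  [6.75→7.25]: (7.98+6.86)/2 × 0.5 = 3.71
  [7.25→11.25]: (6.86+2.06)/2 × 4 = 17.84
  Sum = 136.54125 µg/mL·hr
F = (AUC_ev/D_ev)/(AUC_iv/D_iv) = (136.54125/37.5)/(152/25) = 3.6411/6.08 = 0.5989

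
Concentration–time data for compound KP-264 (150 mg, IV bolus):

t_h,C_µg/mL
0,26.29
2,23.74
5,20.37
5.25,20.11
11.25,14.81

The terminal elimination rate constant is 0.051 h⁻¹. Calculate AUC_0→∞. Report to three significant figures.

AUC = 516 µg/mL·h

Trapezoidal AUC_0→11.25:
  [0→2]: (26.29+23.74)/2 × 2 = 50.03
  [2→5]: (23.74+20.37)/2 × 3 = 66.165
  [5→5.25]: (20.37+20.11)/2 × 0.25 = 5.06
  [5.25→11.25]: (20.11+14.81)/2 × 6 = 104.76
  Sum = 226.015 µg/mL·h
Extrapolated tail: C_last / k_e = 14.81 / 0.051 = 290.392
AUC_0→∞ = 226.015 + 290.392 = 516.407 µg/mL·h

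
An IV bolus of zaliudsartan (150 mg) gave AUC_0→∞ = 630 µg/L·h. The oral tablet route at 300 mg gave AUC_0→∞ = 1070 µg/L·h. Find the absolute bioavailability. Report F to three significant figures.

F = (AUC_ev / D_ev) / (AUC_iv / D_iv)
  = (1070/300) / (630/150)
  = 3.56667 / 4.2 = 0.8492

F = 0.849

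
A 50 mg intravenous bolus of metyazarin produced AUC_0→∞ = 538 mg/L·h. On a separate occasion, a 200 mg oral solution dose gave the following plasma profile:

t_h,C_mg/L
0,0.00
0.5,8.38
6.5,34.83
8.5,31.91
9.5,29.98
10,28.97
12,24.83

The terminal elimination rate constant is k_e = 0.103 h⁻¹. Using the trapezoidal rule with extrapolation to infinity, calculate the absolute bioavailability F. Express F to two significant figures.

F = 0.25

Trapezoidal AUC_0→12 (oral solution):
  [0→0.5]: (0.00+8.38)/2 × 0.5 = 2.095
  [0.5→6.5]: (8.38+34.83)/2 × 6 = 129.63
  [6.5→8.5]: (34.83+31.91)/2 × 2 = 66.74
  [8.5→9.5]: (31.91+29.98)/2 × 1 = 30.945
  [9.5→10]: (29.98+28.97)/2 × 0.5 = 14.7375
  [10→12]: (28.97+24.83)/2 × 2 = 53.8
  Sum = 297.9475 mg/L·h
Tail: C_last/k_e = 24.83/0.103 = 241.068
AUC_0→∞ (oral solution) = 297.9475 + 241.068 = 539.0155 mg/L·h
F = (AUC_ev/D_ev)/(AUC_iv/D_iv) = (539.0155/200)/(538/50) = 2.6950775/10.76 = 0.2505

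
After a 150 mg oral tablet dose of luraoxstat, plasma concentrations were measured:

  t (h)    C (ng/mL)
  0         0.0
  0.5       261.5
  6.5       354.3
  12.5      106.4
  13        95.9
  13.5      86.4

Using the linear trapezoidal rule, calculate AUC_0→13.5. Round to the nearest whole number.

Trapezoidal AUC_0→13.5:
  [0→0.5]: (0.0+261.5)/2 × 0.5 = 65.375
  [0.5→6.5]: (261.5+354.3)/2 × 6 = 1847.4
  [6.5→12.5]: (354.3+106.4)/2 × 6 = 1382.1
  [12.5→13]: (106.4+95.9)/2 × 0.5 = 50.575
  [13→13.5]: (95.9+86.4)/2 × 0.5 = 45.575
  Sum = 3391.025 ng/mL·h

AUC = 3391 ng/mL·h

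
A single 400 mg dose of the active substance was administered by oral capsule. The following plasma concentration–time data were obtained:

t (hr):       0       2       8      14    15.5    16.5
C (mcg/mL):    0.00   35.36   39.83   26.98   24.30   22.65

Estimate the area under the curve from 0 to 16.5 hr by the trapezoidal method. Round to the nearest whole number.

AUC = 523 mcg/mL·hr

Trapezoidal AUC_0→16.5:
  [0→2]: (0.00+35.36)/2 × 2 = 35.36
  [2→8]: (35.36+39.83)/2 × 6 = 225.57
  [8→14]: (39.83+26.98)/2 × 6 = 200.43
  [14→15.5]: (26.98+24.30)/2 × 1.5 = 38.46
  [15.5→16.5]: (24.30+22.65)/2 × 1 = 23.475
  Sum = 523.295 mcg/mL·hr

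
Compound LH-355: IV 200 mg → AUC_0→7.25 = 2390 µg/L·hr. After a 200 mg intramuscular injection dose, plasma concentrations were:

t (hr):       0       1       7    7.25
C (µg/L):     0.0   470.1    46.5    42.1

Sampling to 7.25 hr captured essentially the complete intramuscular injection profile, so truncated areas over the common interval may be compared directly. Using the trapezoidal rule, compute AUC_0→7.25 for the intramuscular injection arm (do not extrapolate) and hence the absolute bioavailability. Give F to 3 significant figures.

Trapezoidal AUC_0→7.25 (intramuscular injection):
  [0→1]: (0.0+470.1)/2 × 1 = 235.05
  [1→7]: (470.1+46.5)/2 × 6 = 1549.8
  [7→7.25]: (46.5+42.1)/2 × 0.25 = 11.075
  Sum = 1795.925 µg/L·hr
F = (AUC_ev/D_ev)/(AUC_iv/D_iv) = (1795.925/200)/(2390/200) = 8.979625/11.95 = 0.7514

F = 0.751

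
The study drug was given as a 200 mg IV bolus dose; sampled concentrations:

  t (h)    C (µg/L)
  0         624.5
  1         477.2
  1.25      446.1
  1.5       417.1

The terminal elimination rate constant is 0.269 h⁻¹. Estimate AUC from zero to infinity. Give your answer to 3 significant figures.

AUC = 2320 µg/L·h

Trapezoidal AUC_0→1.5:
  [0→1]: (624.5+477.2)/2 × 1 = 550.85
  [1→1.25]: (477.2+446.1)/2 × 0.25 = 115.4125
  [1.25→1.5]: (446.1+417.1)/2 × 0.25 = 107.9
  Sum = 774.1625 µg/L·h
Extrapolated tail: C_last / k_e = 417.1 / 0.269 = 1550.558
AUC_0→∞ = 774.1625 + 1550.558 = 2324.7205 µg/L·h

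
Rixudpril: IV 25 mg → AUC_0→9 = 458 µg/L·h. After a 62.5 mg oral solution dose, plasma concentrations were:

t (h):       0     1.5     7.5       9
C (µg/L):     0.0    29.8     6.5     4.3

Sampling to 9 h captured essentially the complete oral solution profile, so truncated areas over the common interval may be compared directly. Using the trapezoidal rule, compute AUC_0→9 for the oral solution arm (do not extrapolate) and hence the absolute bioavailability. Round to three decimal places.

F = 0.122

Trapezoidal AUC_0→9 (oral solution):
  [0→1.5]: (0.0+29.8)/2 × 1.5 = 22.35
  [1.5→7.5]: (29.8+6.5)/2 × 6 = 108.9
  [7.5→9]: (6.5+4.3)/2 × 1.5 = 8.1
  Sum = 139.35 µg/L·h
F = (AUC_ev/D_ev)/(AUC_iv/D_iv) = (139.35/62.5)/(458/25) = 2.2296/18.32 = 0.1217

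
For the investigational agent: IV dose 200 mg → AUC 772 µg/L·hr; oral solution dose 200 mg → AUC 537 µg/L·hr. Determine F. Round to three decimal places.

F = 0.696

F = (AUC_ev / D_ev) / (AUC_iv / D_iv)
  = (537/200) / (772/200)
  = 2.685 / 3.86 = 0.6956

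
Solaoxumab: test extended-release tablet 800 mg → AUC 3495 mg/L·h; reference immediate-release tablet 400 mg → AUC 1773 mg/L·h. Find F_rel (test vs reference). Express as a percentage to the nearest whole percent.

F_rel = 99%

F_rel = (AUC_test/D_test) / (AUC_ref/D_ref)
      = (3495/800) / (1773/400)
      = 4.36875 / 4.4325 = 0.9856 = 98.56%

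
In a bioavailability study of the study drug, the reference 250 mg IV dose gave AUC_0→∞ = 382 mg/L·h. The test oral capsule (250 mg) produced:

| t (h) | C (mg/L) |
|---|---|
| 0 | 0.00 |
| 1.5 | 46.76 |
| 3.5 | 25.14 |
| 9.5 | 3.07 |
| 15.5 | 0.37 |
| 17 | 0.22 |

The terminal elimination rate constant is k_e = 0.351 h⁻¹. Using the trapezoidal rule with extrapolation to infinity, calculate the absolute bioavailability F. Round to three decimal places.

F = 0.531

Trapezoidal AUC_0→17 (oral capsule):
  [0→1.5]: (0.00+46.76)/2 × 1.5 = 35.07
  [1.5→3.5]: (46.76+25.14)/2 × 2 = 71.9
  [3.5→9.5]: (25.14+3.07)/2 × 6 = 84.63
  [9.5→15.5]: (3.07+0.37)/2 × 6 = 10.32
  [15.5→17]: (0.37+0.22)/2 × 1.5 = 0.4425
  Sum = 202.3625 mg/L·h
Tail: C_last/k_e = 0.22/0.351 = 0.627
AUC_0→∞ (oral capsule) = 202.3625 + 0.627 = 202.9895 mg/L·h
F = (AUC_ev/D_ev)/(AUC_iv/D_iv) = (202.9895/250)/(382/250) = 0.811958/1.528 = 0.5314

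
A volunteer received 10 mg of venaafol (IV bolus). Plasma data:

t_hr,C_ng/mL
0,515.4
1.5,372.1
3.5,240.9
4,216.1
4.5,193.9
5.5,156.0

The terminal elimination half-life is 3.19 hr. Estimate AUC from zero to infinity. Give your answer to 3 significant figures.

AUC = 2390 ng/mL·hr

Trapezoidal AUC_0→5.5:
  [0→1.5]: (515.4+372.1)/2 × 1.5 = 665.625
  [1.5→3.5]: (372.1+240.9)/2 × 2 = 613.0
  [3.5→4]: (240.9+216.1)/2 × 0.5 = 114.25
  [4→4.5]: (216.1+193.9)/2 × 0.5 = 102.5
  [4.5→5.5]: (193.9+156.0)/2 × 1 = 174.95
  Sum = 1670.325 ng/mL·hr
k_e = ln2 / t½ = 0.693147 / 3.19 = 0.2173 hr^-1
Extrapolated tail: C_last / k_e = 156.0 / 0.2173 = 717.902
AUC_0→∞ = 1670.325 + 717.902 = 2388.227 ng/mL·hr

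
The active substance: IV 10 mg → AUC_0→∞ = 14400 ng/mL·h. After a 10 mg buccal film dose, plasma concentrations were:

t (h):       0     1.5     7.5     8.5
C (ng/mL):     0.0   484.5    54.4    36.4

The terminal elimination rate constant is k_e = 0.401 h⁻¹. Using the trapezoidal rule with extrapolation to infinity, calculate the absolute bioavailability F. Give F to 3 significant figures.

Trapezoidal AUC_0→8.5 (buccal film):
  [0→1.5]: (0.0+484.5)/2 × 1.5 = 363.375
  [1.5→7.5]: (484.5+54.4)/2 × 6 = 1616.7
  [7.5→8.5]: (54.4+36.4)/2 × 1 = 45.4
  Sum = 2025.475 ng/mL·h
Tail: C_last/k_e = 36.4/0.401 = 90.773
AUC_0→∞ (buccal film) = 2025.475 + 90.773 = 2116.248 ng/mL·h
F = (AUC_ev/D_ev)/(AUC_iv/D_iv) = (2116.248/10)/(14400/10) = 211.6248/1440 = 0.1470

F = 0.147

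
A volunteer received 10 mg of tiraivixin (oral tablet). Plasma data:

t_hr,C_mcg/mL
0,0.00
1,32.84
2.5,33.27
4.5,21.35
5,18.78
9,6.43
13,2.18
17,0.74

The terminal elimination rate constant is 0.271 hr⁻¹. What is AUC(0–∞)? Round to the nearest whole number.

Trapezoidal AUC_0→17:
  [0→1]: (0.00+32.84)/2 × 1 = 16.42
  [1→2.5]: (32.84+33.27)/2 × 1.5 = 49.5825
  [2.5→4.5]: (33.27+21.35)/2 × 2 = 54.62
  [4.5→5]: (21.35+18.78)/2 × 0.5 = 10.0325
  [5→9]: (18.78+6.43)/2 × 4 = 50.42
  [9→13]: (6.43+2.18)/2 × 4 = 17.22
  [13→17]: (2.18+0.74)/2 × 4 = 5.84
  Sum = 204.135 mcg/mL·hr
Extrapolated tail: C_last / k_e = 0.74 / 0.271 = 2.731
AUC_0→∞ = 204.135 + 2.731 = 206.866 mcg/mL·hr

AUC = 207 mcg/mL·hr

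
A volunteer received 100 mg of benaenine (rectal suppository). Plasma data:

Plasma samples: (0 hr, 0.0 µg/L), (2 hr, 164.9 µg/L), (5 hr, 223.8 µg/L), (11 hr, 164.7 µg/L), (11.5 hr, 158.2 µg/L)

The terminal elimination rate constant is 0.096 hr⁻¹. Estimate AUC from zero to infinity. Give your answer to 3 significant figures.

AUC = 3640 µg/L·hr

Trapezoidal AUC_0→11.5:
  [0→2]: (0.0+164.9)/2 × 2 = 164.9
  [2→5]: (164.9+223.8)/2 × 3 = 583.05
  [5→11]: (223.8+164.7)/2 × 6 = 1165.5
  [11→11.5]: (164.7+158.2)/2 × 0.5 = 80.725
  Sum = 1994.175 µg/L·hr
Extrapolated tail: C_last / k_e = 158.2 / 0.096 = 1647.917
AUC_0→∞ = 1994.175 + 1647.917 = 3642.092 µg/L·hr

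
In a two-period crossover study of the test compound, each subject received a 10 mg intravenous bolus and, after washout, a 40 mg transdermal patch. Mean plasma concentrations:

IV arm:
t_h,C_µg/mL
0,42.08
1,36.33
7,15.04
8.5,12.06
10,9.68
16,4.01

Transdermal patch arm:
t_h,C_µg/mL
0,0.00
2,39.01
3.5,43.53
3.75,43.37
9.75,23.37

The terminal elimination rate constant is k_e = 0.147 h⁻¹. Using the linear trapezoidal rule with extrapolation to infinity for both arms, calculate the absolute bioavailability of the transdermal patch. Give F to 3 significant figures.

F = 0.395

Trapezoidal AUC_0→16 (IV):
  [0→1]: (42.08+36.33)/2 × 1 = 39.205
  [1→7]: (36.33+15.04)/2 × 6 = 154.11
  [7→8.5]: (15.04+12.06)/2 × 1.5 = 20.325
  [8.5→10]: (12.06+9.68)/2 × 1.5 = 16.305
  [10→16]: (9.68+4.01)/2 × 6 = 41.07
  Sum = 271.015 µg/mL·h
IV tail: 4.01/0.147 = 27.279; AUC_iv,0→∞ = 271.015 + 27.279 = 298.294 µg/mL·h
Trapezoidal AUC_0→9.75 (transdermal patch):
  [0→2]: (0.00+39.01)/2 × 2 = 39.01
  [2→3.5]: (39.01+43.53)/2 × 1.5 = 61.905
  [3.5→3.75]: (43.53+43.37)/2 × 0.25 = 10.8625
  [3.75→9.75]: (43.37+23.37)/2 × 6 = 200.22
  Sum = 311.9975 µg/mL·h
transdermal patch tail: 23.37/0.147 = 158.980; AUC_ev,0→∞ = 311.9975 + 158.980 = 470.9775 µg/mL·h
F = (AUC_ev/D_ev)/(AUC_iv/D_iv) = (470.9775/40)/(298.294/10) = 11.7744/29.8294 = 0.3947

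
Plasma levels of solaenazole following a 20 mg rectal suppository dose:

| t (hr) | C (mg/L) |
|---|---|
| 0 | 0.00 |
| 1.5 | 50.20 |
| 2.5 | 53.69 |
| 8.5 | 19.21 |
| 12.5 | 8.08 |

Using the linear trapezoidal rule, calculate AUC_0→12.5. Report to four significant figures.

Trapezoidal AUC_0→12.5:
  [0→1.5]: (0.00+50.20)/2 × 1.5 = 37.65
  [1.5→2.5]: (50.20+53.69)/2 × 1 = 51.945
  [2.5→8.5]: (53.69+19.21)/2 × 6 = 218.7
  [8.5→12.5]: (19.21+8.08)/2 × 4 = 54.58
  Sum = 362.875 mg/L·hr

AUC = 362.9 mg/L·hr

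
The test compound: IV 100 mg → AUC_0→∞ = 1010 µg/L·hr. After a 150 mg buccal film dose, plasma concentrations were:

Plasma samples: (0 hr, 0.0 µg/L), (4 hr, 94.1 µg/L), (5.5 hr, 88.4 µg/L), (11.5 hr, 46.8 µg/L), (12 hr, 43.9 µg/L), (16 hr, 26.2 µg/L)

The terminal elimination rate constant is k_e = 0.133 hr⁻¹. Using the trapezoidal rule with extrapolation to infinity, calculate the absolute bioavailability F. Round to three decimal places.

Trapezoidal AUC_0→16 (buccal film):
  [0→4]: (0.0+94.1)/2 × 4 = 188.2
  [4→5.5]: (94.1+88.4)/2 × 1.5 = 136.875
  [5.5→11.5]: (88.4+46.8)/2 × 6 = 405.6
  [11.5→12]: (46.8+43.9)/2 × 0.5 = 22.675
  [12→16]: (43.9+26.2)/2 × 4 = 140.2
  Sum = 893.55 µg/L·hr
Tail: C_last/k_e = 26.2/0.133 = 196.992
AUC_0→∞ (buccal film) = 893.55 + 196.992 = 1090.542 µg/L·hr
F = (AUC_ev/D_ev)/(AUC_iv/D_iv) = (1090.542/150)/(1010/100) = 7.27028/10.1 = 0.7198

F = 0.720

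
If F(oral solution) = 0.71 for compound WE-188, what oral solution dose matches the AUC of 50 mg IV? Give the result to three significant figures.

D_oral = 70.4 mg

For equal systemic exposure: F × D_ev = D_iv
D_ev = D_iv / F = 50 / 0.71 = 70.4225 mg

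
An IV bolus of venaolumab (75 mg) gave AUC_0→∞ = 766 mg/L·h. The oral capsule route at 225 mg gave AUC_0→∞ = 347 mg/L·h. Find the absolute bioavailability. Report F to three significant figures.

F = (AUC_ev / D_ev) / (AUC_iv / D_iv)
  = (347/225) / (766/75)
  = 1.54222 / 10.2133 = 0.1510

F = 0.151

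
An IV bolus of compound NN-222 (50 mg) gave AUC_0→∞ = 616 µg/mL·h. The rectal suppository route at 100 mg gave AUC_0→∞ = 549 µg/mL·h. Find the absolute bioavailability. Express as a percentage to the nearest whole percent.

F = 45%

F = (AUC_ev / D_ev) / (AUC_iv / D_iv)
  = (549/100) / (616/50)
  = 5.49 / 12.32 = 0.4456
  = 44.56%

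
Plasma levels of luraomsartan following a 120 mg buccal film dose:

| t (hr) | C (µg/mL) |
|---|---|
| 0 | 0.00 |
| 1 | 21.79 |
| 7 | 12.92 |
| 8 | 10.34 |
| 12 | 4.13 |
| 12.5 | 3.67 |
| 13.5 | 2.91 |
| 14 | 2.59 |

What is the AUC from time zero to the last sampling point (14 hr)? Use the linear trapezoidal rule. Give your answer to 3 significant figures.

Trapezoidal AUC_0→14:
  [0→1]: (0.00+21.79)/2 × 1 = 10.895
  [1→7]: (21.79+12.92)/2 × 6 = 104.13
  [7→8]: (12.92+10.34)/2 × 1 = 11.63
  [8→12]: (10.34+4.13)/2 × 4 = 28.94
  [12→12.5]: (4.13+3.67)/2 × 0.5 = 1.95
  [12.5→13.5]: (3.67+2.91)/2 × 1 = 3.29
  [13.5→14]: (2.91+2.59)/2 × 0.5 = 1.375
  Sum = 162.21 µg/mL·hr

AUC = 162 µg/mL·hr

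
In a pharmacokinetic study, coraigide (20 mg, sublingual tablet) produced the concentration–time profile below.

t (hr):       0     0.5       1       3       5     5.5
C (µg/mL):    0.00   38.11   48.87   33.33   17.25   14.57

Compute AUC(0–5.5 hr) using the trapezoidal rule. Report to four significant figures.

Trapezoidal AUC_0→5.5:
  [0→0.5]: (0.00+38.11)/2 × 0.5 = 9.5275
  [0.5→1]: (38.11+48.87)/2 × 0.5 = 21.745
  [1→3]: (48.87+33.33)/2 × 2 = 82.2
  [3→5]: (33.33+17.25)/2 × 2 = 50.58
  [5→5.5]: (17.25+14.57)/2 × 0.5 = 7.955
  Sum = 172.0075 µg/mL·hr

AUC = 172.0 µg/mL·hr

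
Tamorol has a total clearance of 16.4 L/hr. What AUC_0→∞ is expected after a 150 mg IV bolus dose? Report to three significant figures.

AUC_0→∞ = Dose_iv / CL
        = 150 / 16.4 = 9.14634 mg/L·hr

AUC = 9.15 mg/L·hr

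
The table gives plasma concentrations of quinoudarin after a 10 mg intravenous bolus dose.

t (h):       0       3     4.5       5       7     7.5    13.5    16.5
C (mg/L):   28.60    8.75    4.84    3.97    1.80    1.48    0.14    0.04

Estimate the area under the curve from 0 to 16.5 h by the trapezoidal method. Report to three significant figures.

Trapezoidal AUC_0→16.5:
  [0→3]: (28.60+8.75)/2 × 3 = 56.025
  [3→4.5]: (8.75+4.84)/2 × 1.5 = 10.1925
  [4.5→5]: (4.84+3.97)/2 × 0.5 = 2.2025
  [5→7]: (3.97+1.80)/2 × 2 = 5.77
  [7→7.5]: (1.80+1.48)/2 × 0.5 = 0.82
  [7.5→13.5]: (1.48+0.14)/2 × 6 = 4.86
  [13.5→16.5]: (0.14+0.04)/2 × 3 = 0.27
  Sum = 80.14 mg/L·h

AUC = 80.1 mg/L·h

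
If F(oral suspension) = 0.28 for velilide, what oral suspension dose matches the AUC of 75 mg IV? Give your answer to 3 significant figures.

For equal systemic exposure: F × D_ev = D_iv
D_ev = D_iv / F = 75 / 0.28 = 267.857 mg

D_oral = 268 mg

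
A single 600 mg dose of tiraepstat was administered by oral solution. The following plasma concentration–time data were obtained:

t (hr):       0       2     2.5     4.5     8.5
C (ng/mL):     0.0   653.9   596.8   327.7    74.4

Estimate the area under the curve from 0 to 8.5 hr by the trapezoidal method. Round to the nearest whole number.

Trapezoidal AUC_0→8.5:
  [0→2]: (0.0+653.9)/2 × 2 = 653.9
  [2→2.5]: (653.9+596.8)/2 × 0.5 = 312.675
  [2.5→4.5]: (596.8+327.7)/2 × 2 = 924.5
  [4.5→8.5]: (327.7+74.4)/2 × 4 = 804.2
  Sum = 2695.275 ng/mL·hr

AUC = 2695 ng/mL·hr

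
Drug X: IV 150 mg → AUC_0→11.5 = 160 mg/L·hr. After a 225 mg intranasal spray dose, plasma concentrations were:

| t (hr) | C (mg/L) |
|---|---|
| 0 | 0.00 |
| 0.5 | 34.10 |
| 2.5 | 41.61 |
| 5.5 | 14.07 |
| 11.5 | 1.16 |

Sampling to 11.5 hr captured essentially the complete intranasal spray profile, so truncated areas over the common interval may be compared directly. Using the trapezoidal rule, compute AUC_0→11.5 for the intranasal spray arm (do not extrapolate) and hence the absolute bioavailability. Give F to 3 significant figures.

F = 0.889

Trapezoidal AUC_0→11.5 (intranasal spray):
  [0→0.5]: (0.00+34.10)/2 × 0.5 = 8.525
  [0.5→2.5]: (34.10+41.61)/2 × 2 = 75.71
  [2.5→5.5]: (41.61+14.07)/2 × 3 = 83.52
  [5.5→11.5]: (14.07+1.16)/2 × 6 = 45.69
  Sum = 213.445 mg/L·hr
F = (AUC_ev/D_ev)/(AUC_iv/D_iv) = (213.445/225)/(160/150) = 0.948644/1.06667 = 0.8894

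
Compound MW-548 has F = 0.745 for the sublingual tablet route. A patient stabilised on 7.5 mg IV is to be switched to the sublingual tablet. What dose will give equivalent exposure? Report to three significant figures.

D_sublingual = 10.1 mg

For equal systemic exposure: F × D_ev = D_iv
D_ev = D_iv / F = 7.5 / 0.745 = 10.0671 mg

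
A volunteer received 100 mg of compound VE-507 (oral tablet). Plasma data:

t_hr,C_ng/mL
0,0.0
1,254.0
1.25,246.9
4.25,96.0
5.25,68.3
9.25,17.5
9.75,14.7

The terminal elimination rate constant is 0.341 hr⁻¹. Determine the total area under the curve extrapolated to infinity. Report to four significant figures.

Trapezoidal AUC_0→9.75:
  [0→1]: (0.0+254.0)/2 × 1 = 127.0
  [1→1.25]: (254.0+246.9)/2 × 0.25 = 62.6125
  [1.25→4.25]: (246.9+96.0)/2 × 3 = 514.35
  [4.25→5.25]: (96.0+68.3)/2 × 1 = 82.15
  [5.25→9.25]: (68.3+17.5)/2 × 4 = 171.6
  [9.25→9.75]: (17.5+14.7)/2 × 0.5 = 8.05
  Sum = 965.7625 ng/mL·hr
Extrapolated tail: C_last / k_e = 14.7 / 0.341 = 43.109
AUC_0→∞ = 965.7625 + 43.109 = 1008.8715 ng/mL·hr

AUC = 1009 ng/mL·hr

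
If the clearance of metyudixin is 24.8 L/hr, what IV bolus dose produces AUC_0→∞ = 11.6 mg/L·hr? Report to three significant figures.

Dose = 288 mg

Dose_iv = CL × AUC_0→∞
     = 24.8 × 11.6 = 287.68 mg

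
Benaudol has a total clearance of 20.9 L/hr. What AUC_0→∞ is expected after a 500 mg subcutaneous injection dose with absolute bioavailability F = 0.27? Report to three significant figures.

AUC_0→∞ = F × Dose / CL
        = 0.27 × 500 / 20.9 = 6.45933 mg/L·hr

AUC = 6.46 mg/L·hr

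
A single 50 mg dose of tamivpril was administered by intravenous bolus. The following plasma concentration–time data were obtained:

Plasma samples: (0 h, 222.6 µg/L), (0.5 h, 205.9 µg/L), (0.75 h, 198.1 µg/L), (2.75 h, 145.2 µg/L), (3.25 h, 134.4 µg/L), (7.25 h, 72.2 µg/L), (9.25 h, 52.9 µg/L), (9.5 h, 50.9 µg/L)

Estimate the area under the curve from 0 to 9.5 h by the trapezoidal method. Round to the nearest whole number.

Trapezoidal AUC_0→9.5:
  [0→0.5]: (222.6+205.9)/2 × 0.5 = 107.125
  [0.5→0.75]: (205.9+198.1)/2 × 0.25 = 50.5
  [0.75→2.75]: (198.1+145.2)/2 × 2 = 343.3
  [2.75→3.25]: (145.2+134.4)/2 × 0.5 = 69.9
  [3.25→7.25]: (134.4+72.2)/2 × 4 = 413.2
  [7.25→9.25]: (72.2+52.9)/2 × 2 = 125.1
  [9.25→9.5]: (52.9+50.9)/2 × 0.25 = 12.975
  Sum = 1122.1 µg/L·h

AUC = 1122 µg/L·h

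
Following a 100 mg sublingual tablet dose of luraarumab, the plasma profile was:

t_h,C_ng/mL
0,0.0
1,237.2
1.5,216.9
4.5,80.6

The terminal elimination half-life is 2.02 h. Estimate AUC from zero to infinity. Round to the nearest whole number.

AUC = 913 ng/mL·h

Trapezoidal AUC_0→4.5:
  [0→1]: (0.0+237.2)/2 × 1 = 118.6
  [1→1.5]: (237.2+216.9)/2 × 0.5 = 113.525
  [1.5→4.5]: (216.9+80.6)/2 × 3 = 446.25
  Sum = 678.375 ng/mL·h
k_e = ln2 / t½ = 0.693147 / 2.02 = 0.3431 h^-1
Extrapolated tail: C_last / k_e = 80.6 / 0.3431 = 234.917
AUC_0→∞ = 678.375 + 234.917 = 913.292 ng/mL·h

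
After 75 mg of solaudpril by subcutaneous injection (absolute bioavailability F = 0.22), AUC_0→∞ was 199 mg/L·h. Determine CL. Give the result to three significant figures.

CL = 0.0829 L/h

CL = F × Dose / AUC_0→∞
   = 0.22 × 75 / 199 = 0.0829146 L/h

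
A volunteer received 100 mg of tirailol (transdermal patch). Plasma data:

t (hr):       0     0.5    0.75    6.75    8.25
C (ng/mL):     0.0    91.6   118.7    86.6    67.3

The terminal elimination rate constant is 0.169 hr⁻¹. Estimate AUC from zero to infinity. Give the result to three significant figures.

AUC = 1180 ng/mL·hr

Trapezoidal AUC_0→8.25:
  [0→0.5]: (0.0+91.6)/2 × 0.5 = 22.9
  [0.5→0.75]: (91.6+118.7)/2 × 0.25 = 26.2875
  [0.75→6.75]: (118.7+86.6)/2 × 6 = 615.9
  [6.75→8.25]: (86.6+67.3)/2 × 1.5 = 115.425
  Sum = 780.5125 ng/mL·hr
Extrapolated tail: C_last / k_e = 67.3 / 0.169 = 398.225
AUC_0→∞ = 780.5125 + 398.225 = 1178.7375 ng/mL·hr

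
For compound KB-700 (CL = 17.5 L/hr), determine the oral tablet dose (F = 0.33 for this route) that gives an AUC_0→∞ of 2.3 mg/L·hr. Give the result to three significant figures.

Dose = 122 mg

Dose = CL × AUC_0→∞ / F
     = 17.5 × 2.3 / 0.33 = 121.97 mg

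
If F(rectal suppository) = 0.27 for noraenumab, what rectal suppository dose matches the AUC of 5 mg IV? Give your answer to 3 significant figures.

D_rectal = 18.5 mg

For equal systemic exposure: F × D_ev = D_iv
D_ev = D_iv / F = 5 / 0.27 = 18.5185 mg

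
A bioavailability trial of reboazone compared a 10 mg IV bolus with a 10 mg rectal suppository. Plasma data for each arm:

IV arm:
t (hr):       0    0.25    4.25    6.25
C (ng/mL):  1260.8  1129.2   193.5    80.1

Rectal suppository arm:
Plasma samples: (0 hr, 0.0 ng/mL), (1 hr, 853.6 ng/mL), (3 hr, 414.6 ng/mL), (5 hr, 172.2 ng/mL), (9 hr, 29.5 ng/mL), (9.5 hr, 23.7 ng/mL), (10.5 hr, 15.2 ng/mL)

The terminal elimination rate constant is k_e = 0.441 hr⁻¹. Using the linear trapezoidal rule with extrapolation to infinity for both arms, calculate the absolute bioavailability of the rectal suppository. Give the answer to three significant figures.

Trapezoidal AUC_0→6.25 (IV):
  [0→0.25]: (1260.8+1129.2)/2 × 0.25 = 298.75
  [0.25→4.25]: (1129.2+193.5)/2 × 4 = 2645.4
  [4.25→6.25]: (193.5+80.1)/2 × 2 = 273.6
  Sum = 3217.75 ng/mL·hr
IV tail: 80.1/0.441 = 181.633; AUC_iv,0→∞ = 3217.75 + 181.633 = 3399.383 ng/mL·hr
Trapezoidal AUC_0→10.5 (rectal suppository):
  [0→1]: (0.0+853.6)/2 × 1 = 426.8
  [1→3]: (853.6+414.6)/2 × 2 = 1268.2
  [3→5]: (414.6+172.2)/2 × 2 = 586.8
  [5→9]: (172.2+29.5)/2 × 4 = 403.4
  [9→9.5]: (29.5+23.7)/2 × 0.5 = 13.3
  [9.5→10.5]: (23.7+15.2)/2 × 1 = 19.45
  Sum = 2717.95 ng/mL·hr
rectal suppository tail: 15.2/0.441 = 34.467; AUC_ev,0→∞ = 2717.95 + 34.467 = 2752.417 ng/mL·hr
F = (AUC_ev/D_ev)/(AUC_iv/D_iv) = (2752.417/10)/(3399.383/10) = 275.2417/339.9383 = 0.8097

F = 0.810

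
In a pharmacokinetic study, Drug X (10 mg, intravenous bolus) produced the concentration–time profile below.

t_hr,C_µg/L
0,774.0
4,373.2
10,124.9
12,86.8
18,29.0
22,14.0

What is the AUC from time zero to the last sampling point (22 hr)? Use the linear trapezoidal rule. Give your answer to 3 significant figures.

Trapezoidal AUC_0→22:
  [0→4]: (774.0+373.2)/2 × 4 = 2294.4
  [4→10]: (373.2+124.9)/2 × 6 = 1494.3
  [10→12]: (124.9+86.8)/2 × 2 = 211.7
  [12→18]: (86.8+29.0)/2 × 6 = 347.4
  [18→22]: (29.0+14.0)/2 × 4 = 86.0
  Sum = 4433.8 µg/L·hr

AUC = 4430 µg/L·hr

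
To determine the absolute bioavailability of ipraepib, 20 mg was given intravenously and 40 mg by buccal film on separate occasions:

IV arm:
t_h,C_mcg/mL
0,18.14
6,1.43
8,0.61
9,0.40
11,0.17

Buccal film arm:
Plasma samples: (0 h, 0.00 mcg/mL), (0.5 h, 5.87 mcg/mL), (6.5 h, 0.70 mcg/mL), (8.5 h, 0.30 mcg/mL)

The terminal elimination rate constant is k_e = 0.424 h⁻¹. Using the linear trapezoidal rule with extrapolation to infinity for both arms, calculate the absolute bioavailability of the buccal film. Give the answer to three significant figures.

Trapezoidal AUC_0→11 (IV):
  [0→6]: (18.14+1.43)/2 × 6 = 58.71
  [6→8]: (1.43+0.61)/2 × 2 = 2.04
  [8→9]: (0.61+0.40)/2 × 1 = 0.505
  [9→11]: (0.40+0.17)/2 × 2 = 0.57
  Sum = 61.825 mcg/mL·h
IV tail: 0.17/0.424 = 0.401; AUC_iv,0→∞ = 61.825 + 0.401 = 62.226 mcg/mL·h
Trapezoidal AUC_0→8.5 (buccal film):
  [0→0.5]: (0.00+5.87)/2 × 0.5 = 1.4675
  [0.5→6.5]: (5.87+0.70)/2 × 6 = 19.71
  [6.5→8.5]: (0.70+0.30)/2 × 2 = 1.0
  Sum = 22.1775 mcg/mL·h
buccal film tail: 0.30/0.424 = 0.708; AUC_ev,0→∞ = 22.1775 + 0.708 = 22.8855 mcg/mL·h
F = (AUC_ev/D_ev)/(AUC_iv/D_iv) = (22.8855/40)/(62.226/20) = 0.5721375/3.1113 = 0.1839

F = 0.184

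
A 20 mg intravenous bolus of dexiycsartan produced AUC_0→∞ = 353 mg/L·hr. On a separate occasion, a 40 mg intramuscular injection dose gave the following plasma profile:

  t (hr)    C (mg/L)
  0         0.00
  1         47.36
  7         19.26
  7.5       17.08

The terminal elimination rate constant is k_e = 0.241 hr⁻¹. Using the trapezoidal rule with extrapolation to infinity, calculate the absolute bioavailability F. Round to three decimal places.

F = 0.430

Trapezoidal AUC_0→7.5 (intramuscular injection):
  [0→1]: (0.00+47.36)/2 × 1 = 23.68
  [1→7]: (47.36+19.26)/2 × 6 = 199.86
  [7→7.5]: (19.26+17.08)/2 × 0.5 = 9.085
  Sum = 232.625 mg/L·hr
Tail: C_last/k_e = 17.08/0.241 = 70.871
AUC_0→∞ (intramuscular injection) = 232.625 + 70.871 = 303.496 mg/L·hr
F = (AUC_ev/D_ev)/(AUC_iv/D_iv) = (303.496/40)/(353/20) = 7.5874/17.65 = 0.4299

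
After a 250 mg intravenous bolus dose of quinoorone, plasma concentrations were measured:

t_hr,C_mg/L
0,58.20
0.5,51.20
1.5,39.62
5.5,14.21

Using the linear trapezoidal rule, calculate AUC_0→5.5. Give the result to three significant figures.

Trapezoidal AUC_0→5.5:
  [0→0.5]: (58.20+51.20)/2 × 0.5 = 27.35
  [0.5→1.5]: (51.20+39.62)/2 × 1 = 45.41
  [1.5→5.5]: (39.62+14.21)/2 × 4 = 107.66
  Sum = 180.42 mg/L·hr

AUC = 180 mg/L·hr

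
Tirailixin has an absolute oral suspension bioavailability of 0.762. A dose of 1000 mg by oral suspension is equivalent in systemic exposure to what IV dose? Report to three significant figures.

D_iv = 762 mg

Systemic exposure from an extravascular dose = F × D_ev, so the equivalent IV dose is F × D_ev.
D_iv = F × D_ev = 0.762 × 1000 = 762 mg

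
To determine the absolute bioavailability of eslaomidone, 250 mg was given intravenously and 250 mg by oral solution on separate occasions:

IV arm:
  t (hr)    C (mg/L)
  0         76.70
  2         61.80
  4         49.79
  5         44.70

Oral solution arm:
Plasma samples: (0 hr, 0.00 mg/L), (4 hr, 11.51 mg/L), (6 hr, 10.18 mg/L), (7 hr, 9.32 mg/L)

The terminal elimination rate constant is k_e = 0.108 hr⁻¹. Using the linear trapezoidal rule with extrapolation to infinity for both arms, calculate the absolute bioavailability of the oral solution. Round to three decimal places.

Trapezoidal AUC_0→5 (IV):
  [0→2]: (76.70+61.80)/2 × 2 = 138.5
  [2→4]: (61.80+49.79)/2 × 2 = 111.59
  [4→5]: (49.79+44.70)/2 × 1 = 47.245
  Sum = 297.335 mg/L·hr
IV tail: 44.70/0.108 = 413.889; AUC_iv,0→∞ = 297.335 + 413.889 = 711.224 mg/L·hr
Trapezoidal AUC_0→7 (oral solution):
  [0→4]: (0.00+11.51)/2 × 4 = 23.02
  [4→6]: (11.51+10.18)/2 × 2 = 21.69
  [6→7]: (10.18+9.32)/2 × 1 = 9.75
  Sum = 54.46 mg/L·hr
oral solution tail: 9.32/0.108 = 86.296; AUC_ev,0→∞ = 54.46 + 86.296 = 140.756 mg/L·hr
F = (AUC_ev/D_ev)/(AUC_iv/D_iv) = (140.756/250)/(711.224/250) = 0.563024/2.844896 = 0.1979

F = 0.198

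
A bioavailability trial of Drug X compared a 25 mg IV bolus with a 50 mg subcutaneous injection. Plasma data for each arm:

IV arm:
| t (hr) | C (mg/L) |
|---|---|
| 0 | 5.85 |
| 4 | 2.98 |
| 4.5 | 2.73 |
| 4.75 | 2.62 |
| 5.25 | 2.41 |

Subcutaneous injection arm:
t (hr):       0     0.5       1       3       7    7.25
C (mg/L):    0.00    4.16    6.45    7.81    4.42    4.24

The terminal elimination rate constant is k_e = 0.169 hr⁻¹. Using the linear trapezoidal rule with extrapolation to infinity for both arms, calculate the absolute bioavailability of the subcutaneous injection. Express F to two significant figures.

F = 0.97

Trapezoidal AUC_0→5.25 (IV):
  [0→4]: (5.85+2.98)/2 × 4 = 17.66
  [4→4.5]: (2.98+2.73)/2 × 0.5 = 1.4275
  [4.5→4.75]: (2.73+2.62)/2 × 0.25 = 0.66875
  [4.75→5.25]: (2.62+2.41)/2 × 0.5 = 1.2575
  Sum = 21.01375 mg/L·hr
IV tail: 2.41/0.169 = 14.260; AUC_iv,0→∞ = 21.01375 + 14.260 = 35.27375 mg/L·hr
Trapezoidal AUC_0→7.25 (subcutaneous injection):
  [0→0.5]: (0.00+4.16)/2 × 0.5 = 1.04
  [0.5→1]: (4.16+6.45)/2 × 0.5 = 2.6525
  [1→3]: (6.45+7.81)/2 × 2 = 14.26
  [3→7]: (7.81+4.42)/2 × 4 = 24.46
  [7→7.25]: (4.42+4.24)/2 × 0.25 = 1.0825
  Sum = 43.495 mg/L·hr
subcutaneous injection tail: 4.24/0.169 = 25.089; AUC_ev,0→∞ = 43.495 + 25.089 = 68.584 mg/L·hr
F = (AUC_ev/D_ev)/(AUC_iv/D_iv) = (68.584/50)/(35.27375/25) = 1.37168/1.41095 = 0.9722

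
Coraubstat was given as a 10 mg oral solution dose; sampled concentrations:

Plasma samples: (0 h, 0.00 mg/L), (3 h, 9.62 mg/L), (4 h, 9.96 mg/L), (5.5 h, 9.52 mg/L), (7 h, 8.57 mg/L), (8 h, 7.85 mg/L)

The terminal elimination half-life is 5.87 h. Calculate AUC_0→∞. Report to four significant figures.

AUC = 127.1 mg/L·h

Trapezoidal AUC_0→8:
  [0→3]: (0.00+9.62)/2 × 3 = 14.43
  [3→4]: (9.62+9.96)/2 × 1 = 9.79
  [4→5.5]: (9.96+9.52)/2 × 1.5 = 14.61
  [5.5→7]: (9.52+8.57)/2 × 1.5 = 13.5675
  [7→8]: (8.57+7.85)/2 × 1 = 8.21
  Sum = 60.6075 mg/L·h
k_e = ln2 / t½ = 0.693147 / 5.87 = 0.1181 h^-1
Extrapolated tail: C_last / k_e = 7.85 / 0.1181 = 66.469
AUC_0→∞ = 60.6075 + 66.469 = 127.0765 mg/L·h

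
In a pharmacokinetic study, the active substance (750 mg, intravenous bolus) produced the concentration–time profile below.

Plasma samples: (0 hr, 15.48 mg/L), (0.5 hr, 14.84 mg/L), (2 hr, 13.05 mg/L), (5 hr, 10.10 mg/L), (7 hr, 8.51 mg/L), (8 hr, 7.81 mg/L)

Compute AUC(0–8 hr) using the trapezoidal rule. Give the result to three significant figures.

AUC = 90.0 mg/L·hr

Trapezoidal AUC_0→8:
  [0→0.5]: (15.48+14.84)/2 × 0.5 = 7.58
  [0.5→2]: (14.84+13.05)/2 × 1.5 = 20.9175
  [2→5]: (13.05+10.10)/2 × 3 = 34.725
  [5→7]: (10.10+8.51)/2 × 2 = 18.61
  [7→8]: (8.51+7.81)/2 × 1 = 8.16
  Sum = 89.9925 mg/L·hr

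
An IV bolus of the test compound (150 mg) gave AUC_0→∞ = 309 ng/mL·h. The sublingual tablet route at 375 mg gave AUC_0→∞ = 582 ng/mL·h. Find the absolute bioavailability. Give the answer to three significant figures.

F = 0.753

F = (AUC_ev / D_ev) / (AUC_iv / D_iv)
  = (582/375) / (309/150)
  = 1.552 / 2.06 = 0.7534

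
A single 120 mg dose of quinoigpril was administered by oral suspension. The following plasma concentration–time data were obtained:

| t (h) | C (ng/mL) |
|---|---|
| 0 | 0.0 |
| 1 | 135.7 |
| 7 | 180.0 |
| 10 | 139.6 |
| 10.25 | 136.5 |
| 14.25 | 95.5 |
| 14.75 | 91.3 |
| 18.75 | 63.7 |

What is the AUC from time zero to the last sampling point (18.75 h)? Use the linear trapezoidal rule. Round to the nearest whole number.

Trapezoidal AUC_0→18.75:
  [0→1]: (0.0+135.7)/2 × 1 = 67.85
  [1→7]: (135.7+180.0)/2 × 6 = 947.1
  [7→10]: (180.0+139.6)/2 × 3 = 479.4
  [10→10.25]: (139.6+136.5)/2 × 0.25 = 34.5125
  [10.25→14.25]: (136.5+95.5)/2 × 4 = 464.0
  [14.25→14.75]: (95.5+91.3)/2 × 0.5 = 46.7
  [14.75→18.75]: (91.3+63.7)/2 × 4 = 310.0
  Sum = 2349.5625 ng/mL·h

AUC = 2350 ng/mL·h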